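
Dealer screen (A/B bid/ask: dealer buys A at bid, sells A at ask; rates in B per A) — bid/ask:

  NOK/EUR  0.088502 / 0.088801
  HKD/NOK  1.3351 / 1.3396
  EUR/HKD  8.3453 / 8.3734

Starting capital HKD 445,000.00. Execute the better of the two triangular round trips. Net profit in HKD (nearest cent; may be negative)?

Best loop HKD → EUR → NOK → HKD:
HKD 445,000.00 ÷ 8.3734 (buy EUR at ask) = EUR 53,144.48
EUR 53,144.48 ÷ 0.088801 (buy NOK at ask) = NOK 598,467.15
NOK 598,467.15 ÷ 1.3396 (buy HKD at ask) = HKD 446,750.63

Net profit: HKD 1,750.63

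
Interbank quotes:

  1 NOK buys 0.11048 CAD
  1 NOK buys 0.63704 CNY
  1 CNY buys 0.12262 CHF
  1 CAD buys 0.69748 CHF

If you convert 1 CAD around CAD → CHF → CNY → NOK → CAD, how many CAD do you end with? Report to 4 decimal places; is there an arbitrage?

Around CAD → CHF → CNY → NOK → CAD: 1 × 0.69748 ÷ 0.12262 ÷ 0.63704 × 0.11048 = 0.986478
Product < 1; profitable direction is CAD → NOK → CNY → CHF → CAD.

0.9865 (arbitrage exists)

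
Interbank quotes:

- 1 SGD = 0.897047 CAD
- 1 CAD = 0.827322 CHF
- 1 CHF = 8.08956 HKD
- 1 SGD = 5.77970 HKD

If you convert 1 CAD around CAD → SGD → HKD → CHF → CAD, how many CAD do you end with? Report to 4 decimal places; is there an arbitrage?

0.9627 (arbitrage exists)

Around CAD → SGD → HKD → CHF → CAD: 1 ÷ 0.897047 × 5.77970 ÷ 8.08956 ÷ 0.827322 = 0.962699
Product < 1; profitable direction is CAD → CHF → HKD → SGD → CAD.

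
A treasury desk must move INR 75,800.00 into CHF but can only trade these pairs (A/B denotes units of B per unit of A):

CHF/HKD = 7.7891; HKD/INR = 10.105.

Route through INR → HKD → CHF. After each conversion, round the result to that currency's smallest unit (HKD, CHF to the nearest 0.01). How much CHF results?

INR 75,800.00 ÷ 10.105 = HKD 7,501.24
HKD 7,501.24 ÷ 7.7891 = CHF 963.04

CHF 963.04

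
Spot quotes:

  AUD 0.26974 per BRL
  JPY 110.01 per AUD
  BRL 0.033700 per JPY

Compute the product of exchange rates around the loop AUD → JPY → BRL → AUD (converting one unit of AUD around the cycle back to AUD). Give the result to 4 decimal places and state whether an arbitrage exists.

1.0000 (no arbitrage)

Around AUD → JPY → BRL → AUD: 1 × 110.01 × 0.033700 × 0.26974 = 1.000017
Product ≈ 1 (deviation 0.002%, within rounding noise).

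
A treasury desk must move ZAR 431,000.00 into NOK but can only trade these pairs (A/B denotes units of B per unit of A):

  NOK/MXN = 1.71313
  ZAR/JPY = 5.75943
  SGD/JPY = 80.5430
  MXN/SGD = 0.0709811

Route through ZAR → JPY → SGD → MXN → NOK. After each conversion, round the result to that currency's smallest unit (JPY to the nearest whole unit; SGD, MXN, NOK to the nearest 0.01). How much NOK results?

ZAR 431,000.00 × 5.75943 = JPY 2,482,314
JPY 2,482,314 ÷ 80.5430 = SGD 30,819.74
SGD 30,819.74 ÷ 0.0709811 = MXN 434,196.43
MXN 434,196.43 ÷ 1.71313 = NOK 253,452.12

NOK 253,452.12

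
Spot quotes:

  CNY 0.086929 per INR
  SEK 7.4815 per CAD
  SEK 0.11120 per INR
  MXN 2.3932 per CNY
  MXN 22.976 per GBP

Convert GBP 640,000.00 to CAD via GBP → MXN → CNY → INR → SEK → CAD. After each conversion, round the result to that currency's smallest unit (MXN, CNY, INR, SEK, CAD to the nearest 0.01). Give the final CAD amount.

GBP 640,000.00 × 22.976 = MXN 14,704,640.00
MXN 14,704,640.00 ÷ 2.3932 = CNY 6,144,342.30
CNY 6,144,342.30 ÷ 0.086929 = INR 70,682,307.40
INR 70,682,307.40 × 0.11120 = SEK 7,859,872.58
SEK 7,859,872.58 ÷ 7.4815 = CAD 1,050,574.43

CAD 1,050,574.43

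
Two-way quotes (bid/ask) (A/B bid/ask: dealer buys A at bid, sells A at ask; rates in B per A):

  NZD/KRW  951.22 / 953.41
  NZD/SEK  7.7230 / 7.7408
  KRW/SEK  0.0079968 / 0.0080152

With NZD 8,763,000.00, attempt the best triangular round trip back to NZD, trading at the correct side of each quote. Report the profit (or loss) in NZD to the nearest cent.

Net profit: NZD 93,146.26

Best loop NZD → SEK → KRW → NZD:
NZD 8,763,000.00 × 7.7230 (sell NZD at bid) = SEK 67,676,649.00
SEK 67,676,649.00 ÷ 0.0080152 (buy KRW at ask) = KRW 8,443,538,402
KRW 8,443,538,402 ÷ 953.41 (buy NZD at ask) = NZD 8,856,146.26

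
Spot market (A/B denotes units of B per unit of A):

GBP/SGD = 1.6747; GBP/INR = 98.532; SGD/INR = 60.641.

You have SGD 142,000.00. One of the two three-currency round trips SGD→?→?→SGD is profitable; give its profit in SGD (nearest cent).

Profit: SGD 4,357.31

Profitable loop is SGD → INR → GBP → SGD:
SGD 142,000.00 × 60.641 = INR 8,611,022.00
INR 8,611,022.00 ÷ 98.532 = GBP 87,393.15
GBP 87,393.15 × 1.6747 = SGD 146,357.31
Profit = SGD 146,357.31 − SGD 142,000.00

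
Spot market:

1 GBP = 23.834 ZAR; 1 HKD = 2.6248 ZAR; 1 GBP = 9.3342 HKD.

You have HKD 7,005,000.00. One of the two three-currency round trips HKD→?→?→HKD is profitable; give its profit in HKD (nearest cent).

Profit: HKD 195,862.60

Profitable loop is HKD → ZAR → GBP → HKD:
HKD 7,005,000.00 × 2.6248 = ZAR 18,386,724.00
ZAR 18,386,724.00 ÷ 23.834 = GBP 771,449.36
GBP 771,449.36 × 9.3342 = HKD 7,200,862.60
Profit = HKD 7,200,862.60 − HKD 7,005,000.00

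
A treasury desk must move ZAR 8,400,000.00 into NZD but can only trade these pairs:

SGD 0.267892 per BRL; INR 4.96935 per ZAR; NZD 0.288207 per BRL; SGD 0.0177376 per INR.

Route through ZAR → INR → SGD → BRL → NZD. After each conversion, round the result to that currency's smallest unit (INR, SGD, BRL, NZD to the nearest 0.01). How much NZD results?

ZAR 8,400,000.00 × 4.96935 = INR 41,742,540.00
INR 41,742,540.00 × 0.0177376 = SGD 740,412.48
SGD 740,412.48 ÷ 0.267892 = BRL 2,763,846.92
BRL 2,763,846.92 × 0.288207 = NZD 796,560.03

NZD 796,560.03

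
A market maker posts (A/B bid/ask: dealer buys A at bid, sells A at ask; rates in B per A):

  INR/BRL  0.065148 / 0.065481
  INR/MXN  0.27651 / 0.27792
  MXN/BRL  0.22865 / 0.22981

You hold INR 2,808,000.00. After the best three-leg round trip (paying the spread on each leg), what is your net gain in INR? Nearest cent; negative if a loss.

Best loop INR → BRL → MXN → INR:
INR 2,808,000.00 × 0.065148 (sell INR at bid) = BRL 182,935.58
BRL 182,935.58 ÷ 0.22981 (buy MXN at ask) = MXN 796,029.69
MXN 796,029.69 ÷ 0.27792 (buy INR at ask) = INR 2,864,240.41

Net profit: INR 56,240.41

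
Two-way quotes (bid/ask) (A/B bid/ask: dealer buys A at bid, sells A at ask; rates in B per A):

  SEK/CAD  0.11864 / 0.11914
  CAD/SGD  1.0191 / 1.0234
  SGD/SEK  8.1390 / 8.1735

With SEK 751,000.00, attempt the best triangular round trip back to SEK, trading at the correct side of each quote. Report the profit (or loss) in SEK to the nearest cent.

Net profit: SEK 2,579.13

Best loop SEK → SGD → CAD → SEK:
SEK 751,000.00 ÷ 8.1735 (buy SGD at ask) = SGD 91,882.30
SGD 91,882.30 ÷ 1.0234 (buy CAD at ask) = CAD 89,781.42
CAD 89,781.42 ÷ 0.11914 (buy SEK at ask) = SEK 753,579.13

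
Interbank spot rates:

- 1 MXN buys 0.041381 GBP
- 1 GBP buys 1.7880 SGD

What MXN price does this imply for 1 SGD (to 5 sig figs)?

1 SGD ÷ 1.7880 = 0.559284 GBP
0.559284 GBP ÷ 0.041381 = 13.5155 MXN

SGD/MXN = 13.515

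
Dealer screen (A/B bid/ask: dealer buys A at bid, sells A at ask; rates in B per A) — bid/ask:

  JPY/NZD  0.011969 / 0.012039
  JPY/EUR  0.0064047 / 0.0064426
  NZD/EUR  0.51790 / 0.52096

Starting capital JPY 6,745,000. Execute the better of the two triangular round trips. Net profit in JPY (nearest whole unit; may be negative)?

Net profit: JPY 142,886

Best loop JPY → EUR → NZD → JPY:
JPY 6,745,000 × 0.0064047 (sell JPY at bid) = EUR 43,199.70
EUR 43,199.70 ÷ 0.52096 (buy NZD at ask) = NZD 82,923.26
NZD 82,923.26 ÷ 0.012039 (buy JPY at ask) = JPY 6,887,886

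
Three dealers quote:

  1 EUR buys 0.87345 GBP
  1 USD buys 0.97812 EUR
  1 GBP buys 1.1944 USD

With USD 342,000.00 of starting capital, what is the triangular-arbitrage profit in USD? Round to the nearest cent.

Profitable loop is USD → EUR → GBP → USD:
USD 342,000.00 × 0.97812 = EUR 334,517.04
EUR 334,517.04 × 0.87345 = GBP 292,183.91
GBP 292,183.91 × 1.1944 = USD 348,984.46
Profit = USD 348,984.46 − USD 342,000.00

Profit: USD 6,984.46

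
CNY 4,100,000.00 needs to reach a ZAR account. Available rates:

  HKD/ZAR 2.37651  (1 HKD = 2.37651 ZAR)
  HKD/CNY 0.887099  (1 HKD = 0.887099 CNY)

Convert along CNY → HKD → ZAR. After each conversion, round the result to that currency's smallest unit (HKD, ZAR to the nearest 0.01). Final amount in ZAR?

ZAR 10,983,769.58

CNY 4,100,000.00 ÷ 0.887099 = HKD 4,621,806.59
HKD 4,621,806.59 × 2.37651 = ZAR 10,983,769.58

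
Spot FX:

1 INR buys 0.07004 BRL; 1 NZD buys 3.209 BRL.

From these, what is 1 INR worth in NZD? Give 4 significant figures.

INR/NZD = 0.02183

1 INR × 0.07004 = 0.07004 BRL
0.07004 BRL ÷ 3.209 = 0.0218261 NZD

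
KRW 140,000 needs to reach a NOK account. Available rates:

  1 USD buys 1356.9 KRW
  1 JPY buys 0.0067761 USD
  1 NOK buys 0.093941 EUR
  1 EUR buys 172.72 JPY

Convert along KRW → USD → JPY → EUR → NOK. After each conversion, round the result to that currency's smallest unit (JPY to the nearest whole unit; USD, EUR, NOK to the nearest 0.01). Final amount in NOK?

KRW 140,000 ÷ 1356.9 = USD 103.18
USD 103.18 ÷ 0.0067761 = JPY 15,227
JPY 15,227 ÷ 172.72 = EUR 88.16
EUR 88.16 ÷ 0.093941 = NOK 938.46

NOK 938.46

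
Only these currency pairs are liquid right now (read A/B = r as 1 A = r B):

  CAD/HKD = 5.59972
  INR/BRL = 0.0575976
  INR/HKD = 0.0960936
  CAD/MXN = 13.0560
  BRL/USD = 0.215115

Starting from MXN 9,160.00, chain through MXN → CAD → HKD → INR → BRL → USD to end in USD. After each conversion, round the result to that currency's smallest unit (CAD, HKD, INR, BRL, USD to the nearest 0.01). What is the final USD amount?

MXN 9,160.00 ÷ 13.0560 = CAD 701.59
CAD 701.59 × 5.59972 = HKD 3,928.71
HKD 3,928.71 ÷ 0.0960936 = INR 40,884.20
INR 40,884.20 × 0.0575976 = BRL 2,354.83
BRL 2,354.83 × 0.215115 = USD 506.56

USD 506.56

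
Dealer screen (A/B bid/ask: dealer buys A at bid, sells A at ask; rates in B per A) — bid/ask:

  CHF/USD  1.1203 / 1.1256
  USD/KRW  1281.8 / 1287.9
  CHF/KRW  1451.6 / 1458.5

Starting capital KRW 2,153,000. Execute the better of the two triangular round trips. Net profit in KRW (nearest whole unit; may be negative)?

Net profit: KRW 2,881

Best loop KRW → USD → CHF → KRW:
KRW 2,153,000 ÷ 1287.9 (buy USD at ask) = USD 1,671.71
USD 1,671.71 ÷ 1.1256 (buy CHF at ask) = CHF 1,485.18
CHF 1,485.18 × 1451.6 (sell CHF at bid) = KRW 2,155,881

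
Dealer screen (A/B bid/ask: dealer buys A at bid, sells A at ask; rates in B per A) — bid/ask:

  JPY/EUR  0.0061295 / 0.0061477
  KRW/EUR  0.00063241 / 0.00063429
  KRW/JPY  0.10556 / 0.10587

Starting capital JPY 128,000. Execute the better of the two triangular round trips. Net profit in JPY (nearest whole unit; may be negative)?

Net profit: JPY 2,571

Best loop JPY → EUR → KRW → JPY:
JPY 128,000 × 0.0061295 (sell JPY at bid) = EUR 784.58
EUR 784.58 ÷ 0.00063429 (buy KRW at ask) = KRW 1,236,936
KRW 1,236,936 × 0.10556 (sell KRW at bid) = JPY 130,571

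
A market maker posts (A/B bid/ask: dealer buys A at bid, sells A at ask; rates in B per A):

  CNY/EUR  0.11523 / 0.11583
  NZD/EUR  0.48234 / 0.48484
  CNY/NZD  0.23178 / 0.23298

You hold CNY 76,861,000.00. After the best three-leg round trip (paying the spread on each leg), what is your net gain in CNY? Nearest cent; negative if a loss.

Net profit: CNY 1,545,940.73

Best loop CNY → EUR → NZD → CNY:
CNY 76,861,000.00 × 0.11523 (sell CNY at bid) = EUR 8,856,693.03
EUR 8,856,693.03 ÷ 0.48484 (buy NZD at ask) = NZD 18,267,249.05
NZD 18,267,249.05 ÷ 0.23298 (buy CNY at ask) = CNY 78,406,940.73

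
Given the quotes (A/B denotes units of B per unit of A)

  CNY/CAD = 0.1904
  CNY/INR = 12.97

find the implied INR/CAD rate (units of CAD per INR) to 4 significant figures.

INR/CAD = 0.01468

1 INR ÷ 12.97 = 0.077101 CNY
0.077101 CNY × 0.1904 = 0.01468 CAD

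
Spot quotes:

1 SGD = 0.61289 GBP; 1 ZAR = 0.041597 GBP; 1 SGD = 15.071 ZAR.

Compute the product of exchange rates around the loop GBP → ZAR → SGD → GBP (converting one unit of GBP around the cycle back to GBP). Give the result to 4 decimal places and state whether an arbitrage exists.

Around GBP → ZAR → SGD → GBP: 1 ÷ 0.041597 ÷ 15.071 × 0.61289 = 0.977639
Product < 1; profitable direction is GBP → SGD → ZAR → GBP.

0.9776 (arbitrage exists)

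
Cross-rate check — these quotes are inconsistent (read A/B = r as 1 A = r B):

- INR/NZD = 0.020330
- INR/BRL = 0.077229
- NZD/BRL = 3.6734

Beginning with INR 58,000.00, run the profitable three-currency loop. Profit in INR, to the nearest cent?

Profit: INR 1,979.49

Profitable loop is INR → BRL → NZD → INR:
INR 58,000.00 × 0.077229 = BRL 4,479.28
BRL 4,479.28 ÷ 3.6734 = NZD 1,219.38
NZD 1,219.38 ÷ 0.020330 = INR 59,979.49
Profit = INR 59,979.49 − INR 58,000.00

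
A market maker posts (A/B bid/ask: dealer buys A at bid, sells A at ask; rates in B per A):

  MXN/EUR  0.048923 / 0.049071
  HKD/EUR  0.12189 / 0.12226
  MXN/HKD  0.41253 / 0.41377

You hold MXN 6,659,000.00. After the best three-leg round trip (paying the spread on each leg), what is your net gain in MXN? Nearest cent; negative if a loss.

Net profit: MXN 164,508.24

Best loop MXN → HKD → EUR → MXN:
MXN 6,659,000.00 × 0.41253 (sell MXN at bid) = HKD 2,747,037.27
HKD 2,747,037.27 × 0.12189 (sell HKD at bid) = EUR 334,836.37
EUR 334,836.37 ÷ 0.049071 (buy MXN at ask) = MXN 6,823,508.24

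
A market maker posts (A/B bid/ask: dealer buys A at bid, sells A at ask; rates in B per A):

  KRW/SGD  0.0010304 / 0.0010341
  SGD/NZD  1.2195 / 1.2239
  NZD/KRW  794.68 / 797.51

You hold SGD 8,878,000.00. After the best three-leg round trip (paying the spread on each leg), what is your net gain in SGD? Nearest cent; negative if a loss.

Best loop SGD → NZD → KRW → SGD:
SGD 8,878,000.00 × 1.2195 (sell SGD at bid) = NZD 10,826,721.00
NZD 10,826,721.00 × 794.68 (sell NZD at bid) = KRW 8,603,778,644
KRW 8,603,778,644 × 0.0010304 (sell KRW at bid) = SGD 8,865,333.52

Net result: SGD -12,666.48 (no profitable arbitrage after spreads)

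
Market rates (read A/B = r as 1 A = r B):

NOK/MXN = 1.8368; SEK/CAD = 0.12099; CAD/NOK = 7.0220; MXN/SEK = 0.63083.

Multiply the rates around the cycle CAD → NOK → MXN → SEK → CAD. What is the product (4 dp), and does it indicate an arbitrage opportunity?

0.9844 (arbitrage exists)

Around CAD → NOK → MXN → SEK → CAD: 1 × 7.0220 × 1.8368 × 0.63083 × 0.12099 = 0.984429
Product < 1; profitable direction is CAD → SEK → MXN → NOK → CAD.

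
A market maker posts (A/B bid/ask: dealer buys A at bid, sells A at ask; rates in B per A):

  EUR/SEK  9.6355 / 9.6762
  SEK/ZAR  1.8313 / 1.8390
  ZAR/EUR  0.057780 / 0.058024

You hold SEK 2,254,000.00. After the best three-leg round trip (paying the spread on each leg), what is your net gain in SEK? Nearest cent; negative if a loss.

Net profit: SEK 44,080.30

Best loop SEK → ZAR → EUR → SEK:
SEK 2,254,000.00 × 1.8313 (sell SEK at bid) = ZAR 4,127,750.20
ZAR 4,127,750.20 × 0.057780 (sell ZAR at bid) = EUR 238,501.41
EUR 238,501.41 × 9.6355 (sell EUR at bid) = SEK 2,298,080.30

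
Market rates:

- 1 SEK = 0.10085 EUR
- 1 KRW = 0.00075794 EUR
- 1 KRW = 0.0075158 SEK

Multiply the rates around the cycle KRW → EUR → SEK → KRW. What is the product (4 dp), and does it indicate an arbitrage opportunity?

1.0000 (no arbitrage)

Around KRW → EUR → SEK → KRW: 1 × 0.00075794 ÷ 0.10085 ÷ 0.0075158 = 0.999962
Product ≈ 1 (deviation 0.004%, within rounding noise).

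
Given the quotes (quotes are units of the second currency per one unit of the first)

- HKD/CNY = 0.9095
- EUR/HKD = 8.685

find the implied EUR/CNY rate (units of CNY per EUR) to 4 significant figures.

EUR/CNY = 7.899

1 EUR × 8.685 = 8.685 HKD
8.685 HKD × 0.9095 = 7.89901 CNY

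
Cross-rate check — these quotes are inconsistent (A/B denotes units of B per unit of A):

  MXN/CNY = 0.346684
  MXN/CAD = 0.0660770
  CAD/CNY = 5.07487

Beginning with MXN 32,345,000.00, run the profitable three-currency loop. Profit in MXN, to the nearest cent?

Profitable loop is MXN → CNY → CAD → MXN:
MXN 32,345,000.00 × 0.346684 = CNY 11,213,493.98
CNY 11,213,493.98 ÷ 5.07487 = CAD 2,209,612.06
CAD 2,209,612.06 ÷ 0.0660770 = MXN 33,439,957.40
Profit = MXN 33,439,957.40 − MXN 32,345,000.00

Profit: MXN 1,094,957.40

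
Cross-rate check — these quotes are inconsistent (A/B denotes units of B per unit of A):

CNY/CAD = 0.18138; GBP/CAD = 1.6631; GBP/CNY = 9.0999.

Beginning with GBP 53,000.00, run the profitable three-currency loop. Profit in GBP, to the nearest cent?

Profit: GBP 403.31

Profitable loop is GBP → CAD → CNY → GBP:
GBP 53,000.00 × 1.6631 = CAD 88,144.30
CAD 88,144.30 ÷ 0.18138 = CNY 485,964.83
CNY 485,964.83 ÷ 9.0999 = GBP 53,403.31
Profit = GBP 53,403.31 − GBP 53,000.00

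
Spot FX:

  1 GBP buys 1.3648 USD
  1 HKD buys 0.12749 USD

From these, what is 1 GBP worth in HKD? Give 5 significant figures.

1 GBP × 1.3648 = 1.3648 USD
1.3648 USD ÷ 0.12749 = 10.7052 HKD

GBP/HKD = 10.705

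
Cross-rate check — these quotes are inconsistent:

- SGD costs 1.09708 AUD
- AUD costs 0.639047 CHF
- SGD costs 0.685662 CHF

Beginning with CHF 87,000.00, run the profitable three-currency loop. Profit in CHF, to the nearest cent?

Profit: CHF 1,957.03

Profitable loop is CHF → SGD → AUD → CHF:
CHF 87,000.00 ÷ 0.685662 = SGD 126,884.67
SGD 126,884.67 × 1.09708 = AUD 139,202.64
AUD 139,202.64 × 0.639047 = CHF 88,957.03
Profit = CHF 88,957.03 − CHF 87,000.00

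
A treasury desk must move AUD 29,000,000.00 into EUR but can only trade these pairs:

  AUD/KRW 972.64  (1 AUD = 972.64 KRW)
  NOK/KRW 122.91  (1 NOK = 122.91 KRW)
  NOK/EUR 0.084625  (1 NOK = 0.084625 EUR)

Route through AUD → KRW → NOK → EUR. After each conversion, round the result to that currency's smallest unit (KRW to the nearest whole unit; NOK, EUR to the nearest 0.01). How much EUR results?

AUD 29,000,000.00 × 972.64 = KRW 28,206,560,000
KRW 28,206,560,000 ÷ 122.91 = NOK 229,489,545.20
NOK 229,489,545.20 × 0.084625 = EUR 19,420,552.76

EUR 19,420,552.76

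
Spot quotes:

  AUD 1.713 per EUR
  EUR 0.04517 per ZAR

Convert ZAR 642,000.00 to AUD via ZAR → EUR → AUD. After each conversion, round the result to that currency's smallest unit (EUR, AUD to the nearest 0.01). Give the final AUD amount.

ZAR 642,000.00 × 0.04517 = EUR 28,999.14
EUR 28,999.14 × 1.713 = AUD 49,675.53

AUD 49,675.53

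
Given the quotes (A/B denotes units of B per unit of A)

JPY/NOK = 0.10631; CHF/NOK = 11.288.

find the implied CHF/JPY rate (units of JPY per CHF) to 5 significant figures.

CHF/JPY = 106.18

1 CHF × 11.288 = 11.288 NOK
11.288 NOK ÷ 0.10631 = 106.18 JPY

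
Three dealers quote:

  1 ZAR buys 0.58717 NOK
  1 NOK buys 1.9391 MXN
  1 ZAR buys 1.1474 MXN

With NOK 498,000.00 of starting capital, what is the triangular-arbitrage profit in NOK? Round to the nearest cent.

Profitable loop is NOK → ZAR → MXN → NOK:
NOK 498,000.00 ÷ 0.58717 = ZAR 848,135.97
ZAR 848,135.97 × 1.1474 = MXN 973,151.22
MXN 973,151.22 ÷ 1.9391 = NOK 501,857.16
Profit = NOK 501,857.16 − NOK 498,000.00

Profit: NOK 3,857.16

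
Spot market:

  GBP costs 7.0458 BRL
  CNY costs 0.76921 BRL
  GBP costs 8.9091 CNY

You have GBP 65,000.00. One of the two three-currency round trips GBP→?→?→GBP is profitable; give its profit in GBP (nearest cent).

Profitable loop is GBP → BRL → CNY → GBP:
GBP 65,000.00 × 7.0458 = BRL 457,977.00
BRL 457,977.00 ÷ 0.76921 = CNY 595,386.18
CNY 595,386.18 ÷ 8.9091 = GBP 66,828.99
Profit = GBP 66,828.99 − GBP 65,000.00

Profit: GBP 1,828.99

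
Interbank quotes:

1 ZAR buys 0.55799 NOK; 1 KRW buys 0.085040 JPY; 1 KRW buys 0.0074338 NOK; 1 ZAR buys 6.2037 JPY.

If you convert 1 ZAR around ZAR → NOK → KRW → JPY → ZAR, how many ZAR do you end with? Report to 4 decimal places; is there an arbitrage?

Around ZAR → NOK → KRW → JPY → ZAR: 1 × 0.55799 ÷ 0.0074338 × 0.085040 ÷ 6.2037 = 1.028935
Product > 1; profitable direction is ZAR → NOK → KRW → JPY → ZAR.

1.0289 (arbitrage exists)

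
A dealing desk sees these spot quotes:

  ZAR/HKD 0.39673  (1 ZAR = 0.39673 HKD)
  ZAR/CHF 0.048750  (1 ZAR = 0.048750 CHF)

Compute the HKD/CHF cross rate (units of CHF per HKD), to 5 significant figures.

1 HKD ÷ 0.39673 = 2.52061 ZAR
2.52061 ZAR × 0.048750 = 0.12288 CHF

HKD/CHF = 0.12288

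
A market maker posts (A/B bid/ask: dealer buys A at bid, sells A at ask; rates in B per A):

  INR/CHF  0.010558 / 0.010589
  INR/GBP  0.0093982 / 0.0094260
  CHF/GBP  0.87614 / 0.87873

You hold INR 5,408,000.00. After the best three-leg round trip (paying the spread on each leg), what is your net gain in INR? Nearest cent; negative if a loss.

Best loop INR → GBP → CHF → INR:
INR 5,408,000.00 × 0.0093982 (sell INR at bid) = GBP 50,825.47
GBP 50,825.47 ÷ 0.87873 (buy CHF at ask) = CHF 57,839.68
CHF 57,839.68 ÷ 0.010589 (buy INR at ask) = INR 5,462,242.34

Net profit: INR 54,242.34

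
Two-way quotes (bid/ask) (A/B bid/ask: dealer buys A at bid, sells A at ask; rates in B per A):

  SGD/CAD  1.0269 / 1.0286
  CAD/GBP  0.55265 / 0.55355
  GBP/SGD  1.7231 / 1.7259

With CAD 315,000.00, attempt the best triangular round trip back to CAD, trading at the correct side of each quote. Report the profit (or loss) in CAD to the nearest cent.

Net profit: CAD 5,546.88

Best loop CAD → SGD → GBP → CAD:
CAD 315,000.00 ÷ 1.0286 (buy SGD at ask) = SGD 306,241.49
SGD 306,241.49 ÷ 1.7259 (buy GBP at ask) = GBP 177,438.72
GBP 177,438.72 ÷ 0.55355 (buy CAD at ask) = CAD 320,546.88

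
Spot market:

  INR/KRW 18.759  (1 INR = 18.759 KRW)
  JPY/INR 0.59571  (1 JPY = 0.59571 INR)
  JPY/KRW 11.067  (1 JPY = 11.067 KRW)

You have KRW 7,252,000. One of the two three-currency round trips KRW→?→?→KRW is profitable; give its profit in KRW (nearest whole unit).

Profitable loop is KRW → JPY → INR → KRW:
KRW 7,252,000 ÷ 11.067 = JPY 655,281
JPY 655,281 × 0.59571 = INR 390,357.72
INR 390,357.72 × 18.759 = KRW 7,322,721
Profit = KRW 7,322,721 − KRW 7,252,000

Profit: KRW 70,721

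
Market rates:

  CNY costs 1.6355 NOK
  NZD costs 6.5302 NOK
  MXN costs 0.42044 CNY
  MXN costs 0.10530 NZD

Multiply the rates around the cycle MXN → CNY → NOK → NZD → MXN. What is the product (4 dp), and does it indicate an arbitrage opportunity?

1.0000 (no arbitrage)

Around MXN → CNY → NOK → NZD → MXN: 1 × 0.42044 × 1.6355 ÷ 6.5302 ÷ 0.10530 = 0.999999
Product ≈ 1 (deviation 0.000%, within rounding noise).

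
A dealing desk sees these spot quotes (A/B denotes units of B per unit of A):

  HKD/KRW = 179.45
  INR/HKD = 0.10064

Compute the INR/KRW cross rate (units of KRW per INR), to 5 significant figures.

1 INR × 0.10064 = 0.10064 HKD
0.10064 HKD × 179.45 = 18.0598 KRW

INR/KRW = 18.060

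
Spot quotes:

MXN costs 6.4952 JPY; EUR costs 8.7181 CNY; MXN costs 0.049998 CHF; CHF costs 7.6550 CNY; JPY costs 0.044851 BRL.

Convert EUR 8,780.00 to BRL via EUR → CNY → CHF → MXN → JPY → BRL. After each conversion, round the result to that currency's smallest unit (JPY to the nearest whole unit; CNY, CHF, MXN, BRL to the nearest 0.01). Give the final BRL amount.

EUR 8,780.00 × 8.7181 = CNY 76,544.92
CNY 76,544.92 ÷ 7.6550 = CHF 9,999.34
CHF 9,999.34 ÷ 0.049998 = MXN 199,994.80
MXN 199,994.80 × 6.4952 = JPY 1,299,006
JPY 1,299,006 × 0.044851 = BRL 58,261.72

BRL 58,261.72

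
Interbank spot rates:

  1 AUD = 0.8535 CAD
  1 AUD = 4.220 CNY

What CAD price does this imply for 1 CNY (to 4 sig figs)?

CNY/CAD = 0.2023

1 CNY ÷ 4.220 = 0.236967 AUD
0.236967 AUD × 0.8535 = 0.202251 CAD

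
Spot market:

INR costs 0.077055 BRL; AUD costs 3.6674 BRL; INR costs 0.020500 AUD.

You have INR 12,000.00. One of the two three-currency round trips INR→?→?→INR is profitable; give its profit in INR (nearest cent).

Profitable loop is INR → BRL → AUD → INR:
INR 12,000.00 × 0.077055 = BRL 924.66
BRL 924.66 ÷ 3.6674 = AUD 252.13
AUD 252.13 ÷ 0.020500 = INR 12,299.00
Profit = INR 12,299.00 − INR 12,000.00

Profit: INR 299.00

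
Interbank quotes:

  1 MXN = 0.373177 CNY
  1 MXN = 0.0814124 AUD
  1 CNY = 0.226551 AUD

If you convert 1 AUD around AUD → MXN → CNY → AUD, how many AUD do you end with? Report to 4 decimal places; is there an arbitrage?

Around AUD → MXN → CNY → AUD: 1 ÷ 0.0814124 × 0.373177 × 0.226551 = 1.038461
Product > 1; profitable direction is AUD → MXN → CNY → AUD.

1.0385 (arbitrage exists)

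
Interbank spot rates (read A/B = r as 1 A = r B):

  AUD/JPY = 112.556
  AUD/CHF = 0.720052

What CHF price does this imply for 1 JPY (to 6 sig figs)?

JPY/CHF = 0.00639728

1 JPY ÷ 112.556 = 0.00888447 AUD
0.00888447 AUD × 0.720052 = 0.00639728 CHF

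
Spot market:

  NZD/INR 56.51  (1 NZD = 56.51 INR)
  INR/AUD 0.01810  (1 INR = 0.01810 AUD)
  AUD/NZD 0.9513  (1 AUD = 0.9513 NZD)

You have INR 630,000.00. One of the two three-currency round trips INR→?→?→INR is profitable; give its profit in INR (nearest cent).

Profitable loop is INR → NZD → AUD → INR:
INR 630,000.00 ÷ 56.51 = NZD 11,148.47
NZD 11,148.47 ÷ 0.9513 = AUD 11,719.19
AUD 11,719.19 ÷ 0.01810 = INR 647,469.28
Profit = INR 647,469.28 − INR 630,000.00

Profit: INR 17,469.28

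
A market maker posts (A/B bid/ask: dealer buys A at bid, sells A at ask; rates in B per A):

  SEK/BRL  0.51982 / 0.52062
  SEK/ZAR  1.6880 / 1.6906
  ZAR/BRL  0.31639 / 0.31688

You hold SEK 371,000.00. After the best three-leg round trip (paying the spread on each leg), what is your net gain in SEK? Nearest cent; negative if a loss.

Best loop SEK → ZAR → BRL → SEK:
SEK 371,000.00 × 1.6880 (sell SEK at bid) = ZAR 626,248.00
ZAR 626,248.00 × 0.31639 (sell ZAR at bid) = BRL 198,138.60
BRL 198,138.60 ÷ 0.52062 (buy SEK at ask) = SEK 380,582.01

Net profit: SEK 9,582.01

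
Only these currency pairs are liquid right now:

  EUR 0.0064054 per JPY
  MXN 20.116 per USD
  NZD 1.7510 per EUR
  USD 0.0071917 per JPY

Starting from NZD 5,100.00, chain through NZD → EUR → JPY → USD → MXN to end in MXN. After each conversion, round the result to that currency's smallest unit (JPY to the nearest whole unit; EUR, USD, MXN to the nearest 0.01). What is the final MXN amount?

NZD 5,100.00 ÷ 1.7510 = EUR 2,912.62
EUR 2,912.62 ÷ 0.0064054 = JPY 454,713
JPY 454,713 × 0.0071917 = USD 3,270.16
USD 3,270.16 × 20.116 = MXN 65,782.54

MXN 65,782.54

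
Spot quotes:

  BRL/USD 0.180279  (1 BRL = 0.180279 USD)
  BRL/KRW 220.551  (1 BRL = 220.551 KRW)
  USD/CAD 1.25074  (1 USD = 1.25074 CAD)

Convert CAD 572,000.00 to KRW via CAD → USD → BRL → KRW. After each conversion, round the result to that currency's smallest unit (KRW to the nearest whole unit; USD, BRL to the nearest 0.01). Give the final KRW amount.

CAD 572,000.00 ÷ 1.25074 = USD 457,329.26
USD 457,329.26 ÷ 0.180279 = BRL 2,536,786.09
BRL 2,536,786.09 × 220.551 = KRW 559,490,709

KRW 559,490,709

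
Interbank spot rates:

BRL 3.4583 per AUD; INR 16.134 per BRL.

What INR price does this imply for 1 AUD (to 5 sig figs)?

AUD/INR = 55.796

1 AUD × 3.4583 = 3.4583 BRL
3.4583 BRL × 16.134 = 55.7962 INR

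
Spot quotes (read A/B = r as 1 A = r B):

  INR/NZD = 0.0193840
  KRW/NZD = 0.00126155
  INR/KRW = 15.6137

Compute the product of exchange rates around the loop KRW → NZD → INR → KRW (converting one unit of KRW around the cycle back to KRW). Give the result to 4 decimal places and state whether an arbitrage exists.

Around KRW → NZD → INR → KRW: 1 × 0.00126155 ÷ 0.0193840 × 15.6137 = 1.016171
Product > 1; profitable direction is KRW → NZD → INR → KRW.

1.0162 (arbitrage exists)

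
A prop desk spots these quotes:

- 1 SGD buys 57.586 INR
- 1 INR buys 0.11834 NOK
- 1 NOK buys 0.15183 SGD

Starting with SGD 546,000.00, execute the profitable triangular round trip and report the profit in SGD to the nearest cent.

Profit: SGD 18,935.30

Profitable loop is SGD → INR → NOK → SGD:
SGD 546,000.00 × 57.586 = INR 31,441,956.00
INR 31,441,956.00 × 0.11834 = NOK 3,720,841.07
NOK 3,720,841.07 × 0.15183 = SGD 564,935.30
Profit = SGD 564,935.30 − SGD 546,000.00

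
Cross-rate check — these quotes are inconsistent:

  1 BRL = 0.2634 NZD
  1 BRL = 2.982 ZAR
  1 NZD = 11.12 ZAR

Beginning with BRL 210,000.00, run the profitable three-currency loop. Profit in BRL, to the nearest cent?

Profit: BRL 3,799.35

Profitable loop is BRL → ZAR → NZD → BRL:
BRL 210,000.00 × 2.982 = ZAR 626,220.00
ZAR 626,220.00 ÷ 11.12 = NZD 56,314.75
NZD 56,314.75 ÷ 0.2634 = BRL 213,799.35
Profit = BRL 213,799.35 − BRL 210,000.00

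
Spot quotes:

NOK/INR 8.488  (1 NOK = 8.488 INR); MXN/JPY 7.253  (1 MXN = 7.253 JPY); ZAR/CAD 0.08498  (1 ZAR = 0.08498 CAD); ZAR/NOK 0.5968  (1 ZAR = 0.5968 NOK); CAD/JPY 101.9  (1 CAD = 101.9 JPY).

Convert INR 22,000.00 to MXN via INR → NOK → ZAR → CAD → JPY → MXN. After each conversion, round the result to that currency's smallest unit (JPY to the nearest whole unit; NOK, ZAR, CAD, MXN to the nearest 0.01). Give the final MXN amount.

MXN 5,185.16

INR 22,000.00 ÷ 8.488 = NOK 2,591.89
NOK 2,591.89 ÷ 0.5968 = ZAR 4,342.98
ZAR 4,342.98 × 0.08498 = CAD 369.07
CAD 369.07 × 101.9 = JPY 37,608
JPY 37,608 ÷ 7.253 = MXN 5,185.16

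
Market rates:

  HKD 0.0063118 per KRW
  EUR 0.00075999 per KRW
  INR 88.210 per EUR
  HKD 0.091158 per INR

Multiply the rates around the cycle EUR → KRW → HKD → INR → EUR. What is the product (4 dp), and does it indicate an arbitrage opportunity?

Around EUR → KRW → HKD → INR → EUR: 1 ÷ 0.00075999 × 0.0063118 ÷ 0.091158 ÷ 88.210 = 1.032839
Product > 1; profitable direction is EUR → KRW → HKD → INR → EUR.

1.0328 (arbitrage exists)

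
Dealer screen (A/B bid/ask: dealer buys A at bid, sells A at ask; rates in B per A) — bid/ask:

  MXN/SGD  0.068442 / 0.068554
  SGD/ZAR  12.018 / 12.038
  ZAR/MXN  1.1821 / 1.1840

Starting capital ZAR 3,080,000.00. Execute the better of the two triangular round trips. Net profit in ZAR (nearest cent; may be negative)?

Best loop ZAR → SGD → MXN → ZAR:
ZAR 3,080,000.00 ÷ 12.038 (buy SGD at ask) = SGD 255,856.45
SGD 255,856.45 ÷ 0.068554 (buy MXN at ask) = MXN 3,732,188.56
MXN 3,732,188.56 ÷ 1.1840 (buy ZAR at ask) = ZAR 3,152,186.28

Net profit: ZAR 72,186.28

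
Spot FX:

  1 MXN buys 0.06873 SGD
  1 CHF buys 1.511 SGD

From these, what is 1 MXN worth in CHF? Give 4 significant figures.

1 MXN × 0.06873 = 0.06873 SGD
0.06873 SGD ÷ 1.511 = 0.0454864 CHF

MXN/CHF = 0.04549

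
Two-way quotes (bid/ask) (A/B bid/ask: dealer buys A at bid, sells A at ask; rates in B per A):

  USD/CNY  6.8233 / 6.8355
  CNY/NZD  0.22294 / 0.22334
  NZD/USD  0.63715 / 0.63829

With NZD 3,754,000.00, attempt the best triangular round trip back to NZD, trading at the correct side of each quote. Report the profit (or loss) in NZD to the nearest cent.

Net profit: NZD 98,471.45

Best loop NZD → CNY → USD → NZD:
NZD 3,754,000.00 ÷ 0.22334 (buy CNY at ask) = CNY 16,808,453.48
CNY 16,808,453.48 ÷ 6.8355 (buy USD at ask) = USD 2,458,994.00
USD 2,458,994.00 ÷ 0.63829 (buy NZD at ask) = NZD 3,852,471.45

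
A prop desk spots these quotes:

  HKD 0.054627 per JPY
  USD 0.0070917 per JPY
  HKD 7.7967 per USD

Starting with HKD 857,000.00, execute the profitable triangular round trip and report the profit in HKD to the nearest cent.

Profitable loop is HKD → JPY → USD → HKD:
HKD 857,000.00 ÷ 0.054627 = JPY 15,688,213
JPY 15,688,213 × 0.0070917 = USD 111,256.10
USD 111,256.10 × 7.7967 = HKD 867,430.42
Profit = HKD 867,430.42 − HKD 857,000.00

Profit: HKD 10,430.42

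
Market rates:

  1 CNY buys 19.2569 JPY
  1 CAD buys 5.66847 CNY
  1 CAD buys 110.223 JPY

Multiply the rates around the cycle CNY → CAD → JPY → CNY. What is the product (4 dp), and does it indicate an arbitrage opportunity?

Around CNY → CAD → JPY → CNY: 1 ÷ 5.66847 × 110.223 ÷ 19.2569 = 1.009764
Product > 1; profitable direction is CNY → CAD → JPY → CNY.

1.0098 (arbitrage exists)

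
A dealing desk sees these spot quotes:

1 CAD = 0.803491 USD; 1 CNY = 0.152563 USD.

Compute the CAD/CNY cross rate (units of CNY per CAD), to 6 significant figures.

1 CAD × 0.803491 = 0.803491 USD
0.803491 USD ÷ 0.152563 = 5.26662 CNY

CAD/CNY = 5.26662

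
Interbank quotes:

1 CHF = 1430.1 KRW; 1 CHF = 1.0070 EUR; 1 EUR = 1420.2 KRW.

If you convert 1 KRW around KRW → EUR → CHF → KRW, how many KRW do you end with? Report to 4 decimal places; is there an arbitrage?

Around KRW → EUR → CHF → KRW: 1 ÷ 1420.2 ÷ 1.0070 × 1430.1 = 0.999971
Product ≈ 1 (deviation 0.003%, within rounding noise).

1.0000 (no arbitrage)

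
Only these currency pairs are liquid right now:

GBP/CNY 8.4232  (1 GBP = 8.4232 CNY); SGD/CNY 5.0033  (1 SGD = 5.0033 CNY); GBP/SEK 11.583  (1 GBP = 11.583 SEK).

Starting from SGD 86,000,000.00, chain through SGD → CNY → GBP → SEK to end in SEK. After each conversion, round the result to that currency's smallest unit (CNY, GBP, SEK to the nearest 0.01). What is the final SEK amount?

SEK 591,696,416.49

SGD 86,000,000.00 × 5.0033 = CNY 430,283,800.00
CNY 430,283,800.00 ÷ 8.4232 = GBP 51,083,175.04
GBP 51,083,175.04 × 11.583 = SEK 591,696,416.49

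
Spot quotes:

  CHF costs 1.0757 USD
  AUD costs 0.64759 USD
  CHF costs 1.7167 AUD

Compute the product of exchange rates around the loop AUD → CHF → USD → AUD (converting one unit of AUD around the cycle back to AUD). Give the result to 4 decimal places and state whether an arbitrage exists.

0.9676 (arbitrage exists)

Around AUD → CHF → USD → AUD: 1 ÷ 1.7167 × 1.0757 ÷ 0.64759 = 0.967602
Product < 1; profitable direction is AUD → USD → CHF → AUD.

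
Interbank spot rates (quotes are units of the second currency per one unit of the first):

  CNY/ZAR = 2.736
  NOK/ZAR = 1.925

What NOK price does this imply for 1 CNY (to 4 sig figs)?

CNY/NOK = 1.421

1 CNY × 2.736 = 2.736 ZAR
2.736 ZAR ÷ 1.925 = 1.4213 NOK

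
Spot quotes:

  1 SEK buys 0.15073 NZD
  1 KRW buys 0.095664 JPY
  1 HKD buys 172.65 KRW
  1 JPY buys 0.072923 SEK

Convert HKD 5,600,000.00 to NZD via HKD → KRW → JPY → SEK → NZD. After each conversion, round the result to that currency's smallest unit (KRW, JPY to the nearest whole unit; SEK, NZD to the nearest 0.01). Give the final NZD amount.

NZD 1,016,640.42

HKD 5,600,000.00 × 172.65 = KRW 966,840,000
KRW 966,840,000 × 0.095664 = JPY 92,491,782
JPY 92,491,782 × 0.072923 = SEK 6,744,778.22
SEK 6,744,778.22 × 0.15073 = NZD 1,016,640.42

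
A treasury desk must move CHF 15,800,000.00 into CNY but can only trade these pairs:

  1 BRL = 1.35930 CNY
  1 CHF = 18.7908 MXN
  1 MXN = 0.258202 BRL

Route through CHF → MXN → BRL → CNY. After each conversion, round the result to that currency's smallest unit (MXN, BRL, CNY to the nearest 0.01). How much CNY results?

CNY 104,202,293.03

CHF 15,800,000.00 × 18.7908 = MXN 296,894,640.00
MXN 296,894,640.00 × 0.258202 = BRL 76,658,789.84
BRL 76,658,789.84 × 1.35930 = CNY 104,202,293.03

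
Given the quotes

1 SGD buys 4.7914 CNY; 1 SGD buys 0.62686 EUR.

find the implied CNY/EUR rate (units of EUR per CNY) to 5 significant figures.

CNY/EUR = 0.13083

1 CNY ÷ 4.7914 = 0.208707 SGD
0.208707 SGD × 0.62686 = 0.13083 EUR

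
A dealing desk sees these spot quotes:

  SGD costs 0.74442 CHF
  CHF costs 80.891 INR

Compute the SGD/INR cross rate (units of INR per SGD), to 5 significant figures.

SGD/INR = 60.217

1 SGD × 0.74442 = 0.74442 CHF
0.74442 CHF × 80.891 = 60.2169 INR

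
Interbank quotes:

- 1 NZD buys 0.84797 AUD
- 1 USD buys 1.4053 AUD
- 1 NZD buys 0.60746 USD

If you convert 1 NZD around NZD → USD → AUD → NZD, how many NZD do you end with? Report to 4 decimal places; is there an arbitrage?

Around NZD → USD → AUD → NZD: 1 × 0.60746 × 1.4053 ÷ 0.84797 = 1.006714
Product > 1; profitable direction is NZD → USD → AUD → NZD.

1.0067 (arbitrage exists)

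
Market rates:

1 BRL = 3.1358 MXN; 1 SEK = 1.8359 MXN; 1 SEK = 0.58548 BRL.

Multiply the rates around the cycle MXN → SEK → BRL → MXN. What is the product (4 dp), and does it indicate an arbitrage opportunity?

Around MXN → SEK → BRL → MXN: 1 ÷ 1.8359 × 0.58548 × 3.1358 = 1.000026
Product ≈ 1 (deviation 0.003%, within rounding noise).

1.0000 (no arbitrage)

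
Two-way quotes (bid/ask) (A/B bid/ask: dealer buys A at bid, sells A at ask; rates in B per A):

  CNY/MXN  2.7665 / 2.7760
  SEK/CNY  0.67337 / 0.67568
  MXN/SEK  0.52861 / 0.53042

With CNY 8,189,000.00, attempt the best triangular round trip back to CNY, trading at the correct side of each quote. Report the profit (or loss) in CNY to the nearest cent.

Net profit: CNY 41,959.30

Best loop CNY → SEK → MXN → CNY:
CNY 8,189,000.00 ÷ 0.67568 (buy SEK at ask) = SEK 12,119,642.43
SEK 12,119,642.43 ÷ 0.53042 (buy MXN at ask) = MXN 22,849,143.01
MXN 22,849,143.01 ÷ 2.7760 (buy CNY at ask) = CNY 8,230,959.30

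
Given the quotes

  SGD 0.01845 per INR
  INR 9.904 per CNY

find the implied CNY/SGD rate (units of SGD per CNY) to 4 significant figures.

CNY/SGD = 0.1827

1 CNY × 9.904 = 9.904 INR
9.904 INR × 0.01845 = 0.182729 SGD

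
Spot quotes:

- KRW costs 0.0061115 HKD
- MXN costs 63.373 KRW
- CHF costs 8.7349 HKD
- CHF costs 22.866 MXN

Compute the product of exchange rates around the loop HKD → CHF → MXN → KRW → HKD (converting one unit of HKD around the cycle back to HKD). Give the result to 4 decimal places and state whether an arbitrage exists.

Around HKD → CHF → MXN → KRW → HKD: 1 ÷ 8.7349 × 22.866 × 63.373 × 0.0061115 = 1.013875
Product > 1; profitable direction is HKD → CHF → MXN → KRW → HKD.

1.0139 (arbitrage exists)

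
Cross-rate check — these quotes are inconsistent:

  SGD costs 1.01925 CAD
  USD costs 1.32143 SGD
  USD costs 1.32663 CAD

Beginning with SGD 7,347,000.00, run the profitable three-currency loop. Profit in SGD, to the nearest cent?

Profit: SGD 112,077.30

Profitable loop is SGD → CAD → USD → SGD:
SGD 7,347,000.00 × 1.01925 = CAD 7,488,429.75
CAD 7,488,429.75 ÷ 1.32663 = USD 5,644,701.05
USD 5,644,701.05 × 1.32143 = SGD 7,459,077.30
Profit = SGD 7,459,077.30 − SGD 7,347,000.00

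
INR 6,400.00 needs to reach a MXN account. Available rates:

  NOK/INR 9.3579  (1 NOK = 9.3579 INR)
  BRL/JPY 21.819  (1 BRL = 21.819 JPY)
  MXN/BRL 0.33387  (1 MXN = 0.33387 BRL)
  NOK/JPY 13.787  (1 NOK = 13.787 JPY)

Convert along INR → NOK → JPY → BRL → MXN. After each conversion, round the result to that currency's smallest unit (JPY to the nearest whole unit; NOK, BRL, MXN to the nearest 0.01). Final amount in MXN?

MXN 1,294.37

INR 6,400.00 ÷ 9.3579 = NOK 683.91
NOK 683.91 × 13.787 = JPY 9,429
JPY 9,429 ÷ 21.819 = BRL 432.15
BRL 432.15 ÷ 0.33387 = MXN 1,294.37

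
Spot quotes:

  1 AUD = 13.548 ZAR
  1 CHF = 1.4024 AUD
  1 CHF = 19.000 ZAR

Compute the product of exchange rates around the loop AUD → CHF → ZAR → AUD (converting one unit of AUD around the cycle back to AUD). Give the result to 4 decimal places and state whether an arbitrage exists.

1.0000 (no arbitrage)

Around AUD → CHF → ZAR → AUD: 1 ÷ 1.4024 × 19.000 ÷ 13.548 = 1.000015
Product ≈ 1 (deviation 0.001%, within rounding noise).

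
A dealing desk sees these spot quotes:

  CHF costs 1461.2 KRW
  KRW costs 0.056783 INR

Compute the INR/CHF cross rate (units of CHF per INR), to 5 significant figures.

INR/CHF = 0.012052

1 INR ÷ 0.056783 = 17.6109 KRW
17.6109 KRW ÷ 1461.2 = 0.0120524 CHF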